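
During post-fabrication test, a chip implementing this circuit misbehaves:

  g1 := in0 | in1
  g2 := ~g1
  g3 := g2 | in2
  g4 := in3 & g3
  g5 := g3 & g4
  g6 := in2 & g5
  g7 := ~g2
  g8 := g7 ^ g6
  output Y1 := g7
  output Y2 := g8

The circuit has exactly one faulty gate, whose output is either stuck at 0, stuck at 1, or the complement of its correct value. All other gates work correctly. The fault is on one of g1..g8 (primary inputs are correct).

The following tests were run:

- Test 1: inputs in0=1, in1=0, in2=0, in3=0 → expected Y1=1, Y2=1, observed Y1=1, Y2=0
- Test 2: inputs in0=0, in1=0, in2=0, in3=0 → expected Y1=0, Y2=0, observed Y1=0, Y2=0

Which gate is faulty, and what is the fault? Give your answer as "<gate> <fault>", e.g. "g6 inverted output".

g8 stuck-at-0

Fault-free values for test 1 (in0=1, in1=0, in2=0, in3=0): g1=1, g2=0, g3=0, g4=0, g5=0, g6=0, g7=1, g8=1, giving Y1=1, Y2=1. Observed Y1=1, Y2=0.
Test 1: faults giving observed Y1=1, Y2=0 are {g6 stuck-at-1, g6 inverted output, g8 stuck-at-0, g8 inverted output}.
Test 2 (in0=0, in1=0, in2=0, in3=0): fault-free g1=0, g2=1, g3=1, g4=0, g5=0, g6=0, g7=0, g8=0 → Y1=0, Y2=0; observed Y1=0, Y2=0. Eliminates g6 stuck-at-1, g6 inverted output, g8 inverted output.
Only g8 stuck-at-0 is consistent with every test.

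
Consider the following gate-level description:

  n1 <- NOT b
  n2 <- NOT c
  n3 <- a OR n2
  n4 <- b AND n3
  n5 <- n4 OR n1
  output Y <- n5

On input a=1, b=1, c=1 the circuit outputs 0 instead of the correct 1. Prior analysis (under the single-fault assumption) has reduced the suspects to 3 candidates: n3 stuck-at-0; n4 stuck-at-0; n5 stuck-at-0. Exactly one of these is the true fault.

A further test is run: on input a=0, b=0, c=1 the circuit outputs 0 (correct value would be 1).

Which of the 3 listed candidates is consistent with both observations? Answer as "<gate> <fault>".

n5 stuck-at-0

Evaluate each candidate on input a=0, b=0, c=1:
  n3 stuck-at-0: n1=1, n2=0, n3=0 [stuck-at-0], n4=0, n5=1 → 1 — eliminated
  n4 stuck-at-0: n1=1, n2=0, n3=0, n4=0 [stuck-at-0], n5=1 → 1 — eliminated
  n5 stuck-at-0: n1=1, n2=0, n3=0, n4=0, n5=0 [stuck-at-0] → 0 — matches
Only n5 stuck-at-0 reproduces the observed 0.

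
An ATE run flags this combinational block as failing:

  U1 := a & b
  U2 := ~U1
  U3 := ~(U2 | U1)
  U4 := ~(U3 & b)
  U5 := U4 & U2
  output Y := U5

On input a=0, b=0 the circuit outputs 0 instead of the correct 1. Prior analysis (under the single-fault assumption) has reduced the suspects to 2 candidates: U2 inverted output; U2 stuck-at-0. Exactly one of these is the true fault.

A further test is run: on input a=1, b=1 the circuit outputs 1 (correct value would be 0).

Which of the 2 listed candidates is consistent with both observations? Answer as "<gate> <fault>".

U2 inverted output

Evaluate each candidate on input a=1, b=1:
  U2 inverted output: U1=1, U2=1 [inverted output], U3=0, U4=1, U5=1 → 1 — matches
  U2 stuck-at-0: U1=1, U2=0 [stuck-at-0], U3=0, U4=1, U5=0 → 0 — eliminated
Only U2 inverted output reproduces the observed 1.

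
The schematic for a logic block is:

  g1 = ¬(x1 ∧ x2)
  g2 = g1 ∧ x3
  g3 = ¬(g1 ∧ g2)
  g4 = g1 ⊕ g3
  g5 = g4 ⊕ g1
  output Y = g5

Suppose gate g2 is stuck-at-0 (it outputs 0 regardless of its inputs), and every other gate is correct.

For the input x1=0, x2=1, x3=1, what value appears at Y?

1

Propagate with g2 forced: g1=1, g2=0 [stuck-at-0], g3=1, g4=0, g5=1.
So Y = 1. (Without the fault it would be 0.)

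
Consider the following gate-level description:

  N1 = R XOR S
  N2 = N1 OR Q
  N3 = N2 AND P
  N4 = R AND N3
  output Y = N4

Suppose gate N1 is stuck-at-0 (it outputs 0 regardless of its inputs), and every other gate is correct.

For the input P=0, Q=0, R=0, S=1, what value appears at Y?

Propagate with N1 forced: N1=0 [stuck-at-0], N2=0, N3=0, N4=0.
So Y = 0. (Same as the fault-free value — the fault is masked on this input.)

0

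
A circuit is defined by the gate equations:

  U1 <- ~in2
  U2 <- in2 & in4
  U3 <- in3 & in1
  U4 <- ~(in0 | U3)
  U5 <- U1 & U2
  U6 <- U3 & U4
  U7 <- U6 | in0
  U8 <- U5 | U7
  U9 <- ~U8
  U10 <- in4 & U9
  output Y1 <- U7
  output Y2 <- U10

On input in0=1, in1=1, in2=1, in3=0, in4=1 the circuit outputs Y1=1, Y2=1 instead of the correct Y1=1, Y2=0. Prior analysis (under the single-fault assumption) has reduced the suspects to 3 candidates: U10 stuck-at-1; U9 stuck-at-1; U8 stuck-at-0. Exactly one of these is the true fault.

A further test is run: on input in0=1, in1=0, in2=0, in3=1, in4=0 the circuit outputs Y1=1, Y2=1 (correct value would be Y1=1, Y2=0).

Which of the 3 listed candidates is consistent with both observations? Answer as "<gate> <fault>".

Evaluate each candidate on input in0=1, in1=0, in2=0, in3=1, in4=0:
  U10 stuck-at-1: U1=1, U2=0, U3=0, U4=0, U5=0, U6=0, U7=1, U8=1, U9=0, U10=1 [stuck-at-1] → Y1=1, Y2=1 — matches
  U9 stuck-at-1: U1=1, U2=0, U3=0, U4=0, U5=0, U6=0, U7=1, U8=1, U9=1 [stuck-at-1], U10=0 → Y1=1, Y2=0 — eliminated
  U8 stuck-at-0: U1=1, U2=0, U3=0, U4=0, U5=0, U6=0, U7=1, U8=0 [stuck-at-0], U9=1, U10=0 → Y1=1, Y2=0 — eliminated
Only U10 stuck-at-1 reproduces the observed Y1=1, Y2=1.

U10 stuck-at-1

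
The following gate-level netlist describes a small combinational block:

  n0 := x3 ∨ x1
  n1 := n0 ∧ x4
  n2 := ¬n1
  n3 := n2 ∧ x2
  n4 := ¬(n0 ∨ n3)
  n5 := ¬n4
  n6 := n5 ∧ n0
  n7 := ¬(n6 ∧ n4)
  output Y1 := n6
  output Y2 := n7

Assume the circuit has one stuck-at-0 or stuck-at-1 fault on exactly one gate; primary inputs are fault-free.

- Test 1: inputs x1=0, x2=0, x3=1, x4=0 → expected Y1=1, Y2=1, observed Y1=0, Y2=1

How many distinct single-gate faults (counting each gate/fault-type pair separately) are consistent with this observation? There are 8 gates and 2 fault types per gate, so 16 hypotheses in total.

4

Fault-free: n0=1, n1=0, n2=1, n3=0, n4=0, n5=1, n6=1, n7=1 → Y1=1, Y2=1. Observed Y1=0, Y2=1.
  n0: stuck-at-0 ✓; others ✗
  n1: none of the 2 fault types match ✗
  n2: none of the 2 fault types match ✗
  n3: none of the 2 fault types match ✗
  n4: stuck-at-1 ✓; others ✗
  n5: stuck-at-0 ✓; others ✗
  n6: stuck-at-0 ✓; others ✗
  n7: none of the 2 fault types match ✗
Consistent faults: {n0 stuck-at-0, n4 stuck-at-1, n5 stuck-at-0, n6 stuck-at-0} — 4 in all.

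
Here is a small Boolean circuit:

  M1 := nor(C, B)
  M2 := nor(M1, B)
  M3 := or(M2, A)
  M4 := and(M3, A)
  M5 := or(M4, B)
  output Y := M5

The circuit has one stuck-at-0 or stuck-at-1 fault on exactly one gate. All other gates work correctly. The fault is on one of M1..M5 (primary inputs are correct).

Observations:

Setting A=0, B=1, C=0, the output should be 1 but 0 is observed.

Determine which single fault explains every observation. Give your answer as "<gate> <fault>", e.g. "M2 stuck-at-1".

M5 stuck-at-0

Fault-free values for test 1 (A=0, B=1, C=0): M1=0, M2=0, M3=0, M4=0, M5=1, giving Y=1. Observed 0.
Test 1: faults giving observed 0 are {M5 stuck-at-0}.
Only M5 stuck-at-0 is consistent with every test.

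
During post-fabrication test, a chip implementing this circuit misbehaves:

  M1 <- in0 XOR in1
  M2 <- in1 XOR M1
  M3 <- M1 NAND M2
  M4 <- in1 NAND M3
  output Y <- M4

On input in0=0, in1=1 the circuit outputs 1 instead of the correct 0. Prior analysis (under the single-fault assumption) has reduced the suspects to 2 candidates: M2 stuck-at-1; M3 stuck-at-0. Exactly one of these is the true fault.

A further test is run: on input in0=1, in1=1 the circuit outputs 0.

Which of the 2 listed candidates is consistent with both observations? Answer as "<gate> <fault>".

M2 stuck-at-1

Evaluate each candidate on input in0=1, in1=1:
  M2 stuck-at-1: M1=0, M2=1 [stuck-at-1], M3=1, M4=0 → 0 — matches
  M3 stuck-at-0: M1=0, M2=1, M3=0 [stuck-at-0], M4=1 → 1 — eliminated
Only M2 stuck-at-1 reproduces the observed 0.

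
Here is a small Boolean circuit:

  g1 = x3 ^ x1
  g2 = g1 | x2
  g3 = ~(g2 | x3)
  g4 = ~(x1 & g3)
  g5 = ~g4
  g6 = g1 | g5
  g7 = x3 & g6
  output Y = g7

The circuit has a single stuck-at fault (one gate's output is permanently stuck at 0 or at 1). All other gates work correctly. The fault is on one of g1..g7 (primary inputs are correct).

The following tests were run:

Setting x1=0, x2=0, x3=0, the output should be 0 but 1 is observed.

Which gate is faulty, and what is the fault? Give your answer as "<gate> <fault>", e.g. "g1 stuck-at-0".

Fault-free values for test 1 (x1=0, x2=0, x3=0): g1=0, g2=0, g3=1, g4=1, g5=0, g6=0, g7=0, giving Y=0. Observed 1.
Test 1: faults giving observed 1 are {g7 stuck-at-1}.
Only g7 stuck-at-1 is consistent with every test.

g7 stuck-at-1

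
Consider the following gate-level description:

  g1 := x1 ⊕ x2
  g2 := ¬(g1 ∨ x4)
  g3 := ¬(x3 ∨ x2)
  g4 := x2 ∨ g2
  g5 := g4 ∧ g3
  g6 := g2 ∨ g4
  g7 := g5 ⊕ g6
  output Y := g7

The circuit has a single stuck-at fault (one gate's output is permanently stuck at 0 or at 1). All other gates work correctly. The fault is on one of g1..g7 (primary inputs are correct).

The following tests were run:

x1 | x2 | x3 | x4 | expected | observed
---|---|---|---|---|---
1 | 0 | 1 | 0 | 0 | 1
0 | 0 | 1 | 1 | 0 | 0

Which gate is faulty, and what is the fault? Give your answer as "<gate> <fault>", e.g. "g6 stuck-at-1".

Fault-free values for test 1 (x1=1, x2=0, x3=1, x4=0): g1=1, g2=0, g3=0, g4=0, g5=0, g6=0, g7=0, giving Y=0. Observed 1.
Test 1: faults giving observed 1 are {g1 stuck-at-0, g2 stuck-at-1, g4 stuck-at-1, g5 stuck-at-1, g6 stuck-at-1, g7 stuck-at-1}.
Test 2 (x1=0, x2=0, x3=1, x4=1): fault-free g1=0, g2=0, g3=0, g4=0, g5=0, g6=0, g7=0 → 0; observed 0. Eliminates g2 stuck-at-1, g4 stuck-at-1, g5 stuck-at-1, g6 stuck-at-1, g7 stuck-at-1.
Only g1 stuck-at-0 is consistent with every test.

g1 stuck-at-0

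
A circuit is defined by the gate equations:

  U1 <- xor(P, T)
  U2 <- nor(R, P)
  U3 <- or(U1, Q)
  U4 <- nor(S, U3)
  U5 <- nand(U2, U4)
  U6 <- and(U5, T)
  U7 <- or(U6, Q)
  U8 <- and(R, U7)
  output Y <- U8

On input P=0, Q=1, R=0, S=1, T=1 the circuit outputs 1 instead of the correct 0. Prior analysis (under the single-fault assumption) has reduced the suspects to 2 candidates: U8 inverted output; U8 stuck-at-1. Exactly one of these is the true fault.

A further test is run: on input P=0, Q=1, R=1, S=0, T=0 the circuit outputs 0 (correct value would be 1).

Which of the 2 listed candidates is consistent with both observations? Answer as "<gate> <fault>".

Evaluate each candidate on input P=0, Q=1, R=1, S=0, T=0:
  U8 inverted output: U1=0, U2=0, U3=1, U4=0, U5=1, U6=0, U7=1, U8=0 [inverted output] → 0 — matches
  U8 stuck-at-1: U1=0, U2=0, U3=1, U4=0, U5=1, U6=0, U7=1, U8=1 [stuck-at-1] → 1 — eliminated
Only U8 inverted output reproduces the observed 0.

U8 inverted output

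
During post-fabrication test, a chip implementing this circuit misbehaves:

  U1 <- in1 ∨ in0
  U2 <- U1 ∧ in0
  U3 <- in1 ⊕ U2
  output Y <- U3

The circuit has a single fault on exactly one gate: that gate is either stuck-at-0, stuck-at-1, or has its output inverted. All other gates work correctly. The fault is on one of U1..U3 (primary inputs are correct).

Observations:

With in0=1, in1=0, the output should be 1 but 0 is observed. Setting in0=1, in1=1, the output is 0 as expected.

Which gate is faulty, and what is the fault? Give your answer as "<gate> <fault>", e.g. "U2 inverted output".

Fault-free values for test 1 (in0=1, in1=0): U1=1, U2=1, U3=1, giving Y=1. Observed 0.
Test 1: faults giving observed 0 are {U1 stuck-at-0, U1 inverted output, U2 stuck-at-0, U2 inverted output, U3 stuck-at-0, U3 inverted output}.
Test 2 (in0=1, in1=1): fault-free U1=1, U2=1, U3=0 → 0; observed 0. Eliminates U1 stuck-at-0, U1 inverted output, U2 stuck-at-0, U2 inverted output, U3 inverted output.
Only U3 stuck-at-0 is consistent with every test.

U3 stuck-at-0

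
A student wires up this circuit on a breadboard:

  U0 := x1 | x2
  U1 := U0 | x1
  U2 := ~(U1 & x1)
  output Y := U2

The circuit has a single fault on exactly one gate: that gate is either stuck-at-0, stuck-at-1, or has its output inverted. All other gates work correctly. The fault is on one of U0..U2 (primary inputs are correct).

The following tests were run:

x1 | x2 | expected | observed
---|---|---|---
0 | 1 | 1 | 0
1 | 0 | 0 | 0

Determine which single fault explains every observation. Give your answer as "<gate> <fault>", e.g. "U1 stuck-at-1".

Fault-free values for test 1 (x1=0, x2=1): U0=1, U1=1, U2=1, giving Y=1. Observed 0.
Test 1: faults giving observed 0 are {U2 stuck-at-0, U2 inverted output}.
Test 2 (x1=1, x2=0): fault-free U0=1, U1=1, U2=0 → 0; observed 0. Eliminates U2 inverted output.
Only U2 stuck-at-0 is consistent with every test.

U2 stuck-at-0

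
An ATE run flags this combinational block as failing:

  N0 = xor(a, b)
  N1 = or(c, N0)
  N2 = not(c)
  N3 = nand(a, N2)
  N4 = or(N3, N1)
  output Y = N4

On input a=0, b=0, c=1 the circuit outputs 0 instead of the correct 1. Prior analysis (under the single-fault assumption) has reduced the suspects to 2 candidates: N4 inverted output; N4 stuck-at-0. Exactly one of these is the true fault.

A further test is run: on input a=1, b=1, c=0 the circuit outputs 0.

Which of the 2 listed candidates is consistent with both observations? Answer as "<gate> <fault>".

N4 stuck-at-0

Evaluate each candidate on input a=1, b=1, c=0:
  N4 inverted output: N0=0, N1=0, N2=1, N3=0, N4=1 [inverted output] → 1 — eliminated
  N4 stuck-at-0: N0=0, N1=0, N2=1, N3=0, N4=0 [stuck-at-0] → 0 — matches
Only N4 stuck-at-0 reproduces the observed 0.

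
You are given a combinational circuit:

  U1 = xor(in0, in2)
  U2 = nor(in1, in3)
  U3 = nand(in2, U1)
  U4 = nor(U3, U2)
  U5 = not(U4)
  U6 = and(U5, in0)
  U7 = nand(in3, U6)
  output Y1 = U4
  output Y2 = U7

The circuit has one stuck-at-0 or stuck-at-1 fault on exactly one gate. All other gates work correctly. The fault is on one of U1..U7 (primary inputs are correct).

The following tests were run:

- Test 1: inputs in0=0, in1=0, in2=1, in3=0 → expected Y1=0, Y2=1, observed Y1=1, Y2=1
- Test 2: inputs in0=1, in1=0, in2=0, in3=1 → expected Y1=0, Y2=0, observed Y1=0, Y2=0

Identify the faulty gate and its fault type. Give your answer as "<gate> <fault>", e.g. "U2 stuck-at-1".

Fault-free values for test 1 (in0=0, in1=0, in2=1, in3=0): U1=1, U2=1, U3=0, U4=0, U5=1, U6=0, U7=1, giving Y1=0, Y2=1. Observed Y1=1, Y2=1.
Test 1: faults giving observed Y1=1, Y2=1 are {U2 stuck-at-0, U4 stuck-at-1}.
Test 2 (in0=1, in1=0, in2=0, in3=1): fault-free U1=1, U2=0, U3=1, U4=0, U5=1, U6=1, U7=0 → Y1=0, Y2=0; observed Y1=0, Y2=0. Eliminates U4 stuck-at-1.
Only U2 stuck-at-0 is consistent with every test.

U2 stuck-at-0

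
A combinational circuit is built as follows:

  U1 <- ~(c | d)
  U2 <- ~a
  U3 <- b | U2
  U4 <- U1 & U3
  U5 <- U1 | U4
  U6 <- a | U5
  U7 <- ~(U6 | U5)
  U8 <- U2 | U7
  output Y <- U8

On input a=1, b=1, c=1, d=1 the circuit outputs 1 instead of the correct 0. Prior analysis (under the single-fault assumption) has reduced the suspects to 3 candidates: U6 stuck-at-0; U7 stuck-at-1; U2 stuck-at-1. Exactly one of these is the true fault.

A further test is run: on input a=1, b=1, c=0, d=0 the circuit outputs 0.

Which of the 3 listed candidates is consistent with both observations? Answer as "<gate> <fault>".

U6 stuck-at-0

Evaluate each candidate on input a=1, b=1, c=0, d=0:
  U6 stuck-at-0: U1=1, U2=0, U3=1, U4=1, U5=1, U6=0 [stuck-at-0], U7=0, U8=0 → 0 — matches
  U7 stuck-at-1: U1=1, U2=0, U3=1, U4=1, U5=1, U6=1, U7=1 [stuck-at-1], U8=1 → 1 — eliminated
  U2 stuck-at-1: U1=1, U2=1 [stuck-at-1], U3=1, U4=1, U5=1, U6=1, U7=0, U8=1 → 1 — eliminated
Only U6 stuck-at-0 reproduces the observed 0.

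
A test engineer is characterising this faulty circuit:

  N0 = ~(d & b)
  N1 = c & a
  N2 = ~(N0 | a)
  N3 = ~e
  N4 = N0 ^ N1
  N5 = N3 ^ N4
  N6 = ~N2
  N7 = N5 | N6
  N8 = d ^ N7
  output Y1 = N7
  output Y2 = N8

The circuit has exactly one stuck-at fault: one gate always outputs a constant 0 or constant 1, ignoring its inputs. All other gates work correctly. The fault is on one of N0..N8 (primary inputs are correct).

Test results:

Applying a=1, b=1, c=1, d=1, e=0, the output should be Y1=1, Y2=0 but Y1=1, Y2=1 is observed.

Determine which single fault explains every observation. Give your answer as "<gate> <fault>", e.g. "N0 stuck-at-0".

N8 stuck-at-1

Fault-free values for test 1 (a=1, b=1, c=1, d=1, e=0): N0=0, N1=1, N2=0, N3=1, N4=1, N5=0, N6=1, N7=1, N8=0, giving Y1=1, Y2=0. Observed Y1=1, Y2=1.
Test 1: faults giving observed Y1=1, Y2=1 are {N8 stuck-at-1}.
Only N8 stuck-at-1 is consistent with every test.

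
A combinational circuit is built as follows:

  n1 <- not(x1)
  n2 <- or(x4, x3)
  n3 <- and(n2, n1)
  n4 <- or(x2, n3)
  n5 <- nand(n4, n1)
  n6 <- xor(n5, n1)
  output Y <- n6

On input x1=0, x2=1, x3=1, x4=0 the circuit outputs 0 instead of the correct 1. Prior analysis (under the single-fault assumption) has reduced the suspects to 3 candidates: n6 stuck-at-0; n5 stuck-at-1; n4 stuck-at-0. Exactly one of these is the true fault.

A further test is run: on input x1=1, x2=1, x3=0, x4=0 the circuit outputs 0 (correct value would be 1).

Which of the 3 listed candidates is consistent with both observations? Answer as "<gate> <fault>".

Evaluate each candidate on input x1=1, x2=1, x3=0, x4=0:
  n6 stuck-at-0: n1=0, n2=0, n3=0, n4=1, n5=1, n6=0 [stuck-at-0] → 0 — matches
  n5 stuck-at-1: n1=0, n2=0, n3=0, n4=1, n5=1 [stuck-at-1], n6=1 → 1 — eliminated
  n4 stuck-at-0: n1=0, n2=0, n3=0, n4=0 [stuck-at-0], n5=1, n6=1 → 1 — eliminated
Only n6 stuck-at-0 reproduces the observed 0.

n6 stuck-at-0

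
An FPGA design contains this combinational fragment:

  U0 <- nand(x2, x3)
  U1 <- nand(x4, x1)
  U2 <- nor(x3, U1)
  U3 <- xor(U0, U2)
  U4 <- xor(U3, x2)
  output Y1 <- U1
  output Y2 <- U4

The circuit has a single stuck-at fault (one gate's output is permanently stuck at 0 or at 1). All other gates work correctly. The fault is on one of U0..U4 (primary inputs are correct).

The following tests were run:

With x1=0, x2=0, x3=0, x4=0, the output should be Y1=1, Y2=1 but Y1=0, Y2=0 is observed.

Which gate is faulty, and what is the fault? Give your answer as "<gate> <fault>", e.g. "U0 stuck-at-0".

U1 stuck-at-0

Fault-free values for test 1 (x1=0, x2=0, x3=0, x4=0): U0=1, U1=1, U2=0, U3=1, U4=1, giving Y1=1, Y2=1. Observed Y1=0, Y2=0.
Test 1: faults giving observed Y1=0, Y2=0 are {U1 stuck-at-0}.
Only U1 stuck-at-0 is consistent with every test.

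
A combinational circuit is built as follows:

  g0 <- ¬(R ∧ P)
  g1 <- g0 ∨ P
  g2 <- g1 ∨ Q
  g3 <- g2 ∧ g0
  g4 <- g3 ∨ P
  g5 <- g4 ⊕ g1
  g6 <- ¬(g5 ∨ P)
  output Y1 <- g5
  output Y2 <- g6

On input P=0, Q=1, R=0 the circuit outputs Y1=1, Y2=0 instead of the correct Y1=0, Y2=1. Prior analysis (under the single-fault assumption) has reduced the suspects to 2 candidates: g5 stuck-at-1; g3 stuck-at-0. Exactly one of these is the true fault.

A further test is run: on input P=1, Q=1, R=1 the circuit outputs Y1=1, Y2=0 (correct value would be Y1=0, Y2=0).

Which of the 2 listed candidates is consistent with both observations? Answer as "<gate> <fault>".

g5 stuck-at-1

Evaluate each candidate on input P=1, Q=1, R=1:
  g5 stuck-at-1: g0=0, g1=1, g2=1, g3=0, g4=1, g5=1 [stuck-at-1], g6=0 → Y1=1, Y2=0 — matches
  g3 stuck-at-0: g0=0, g1=1, g2=1, g3=0 [stuck-at-0], g4=1, g5=0, g6=0 → Y1=0, Y2=0 — eliminated
Only g5 stuck-at-1 reproduces the observed Y1=1, Y2=0.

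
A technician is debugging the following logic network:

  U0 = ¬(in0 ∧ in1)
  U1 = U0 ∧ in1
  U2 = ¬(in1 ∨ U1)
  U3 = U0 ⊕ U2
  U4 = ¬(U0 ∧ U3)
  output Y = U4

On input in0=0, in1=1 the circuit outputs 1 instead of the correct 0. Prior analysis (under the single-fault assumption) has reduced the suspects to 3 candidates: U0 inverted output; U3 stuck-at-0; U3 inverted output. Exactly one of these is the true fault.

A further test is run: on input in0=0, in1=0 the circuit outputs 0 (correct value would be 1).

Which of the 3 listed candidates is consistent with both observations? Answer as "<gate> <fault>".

U3 inverted output

Evaluate each candidate on input in0=0, in1=0:
  U0 inverted output: U0=0 [inverted output], U1=0, U2=1, U3=1, U4=1 → 1 — eliminated
  U3 stuck-at-0: U0=1, U1=0, U2=1, U3=0 [stuck-at-0], U4=1 → 1 — eliminated
  U3 inverted output: U0=1, U1=0, U2=1, U3=1 [inverted output], U4=0 → 0 — matches
Only U3 inverted output reproduces the observed 0.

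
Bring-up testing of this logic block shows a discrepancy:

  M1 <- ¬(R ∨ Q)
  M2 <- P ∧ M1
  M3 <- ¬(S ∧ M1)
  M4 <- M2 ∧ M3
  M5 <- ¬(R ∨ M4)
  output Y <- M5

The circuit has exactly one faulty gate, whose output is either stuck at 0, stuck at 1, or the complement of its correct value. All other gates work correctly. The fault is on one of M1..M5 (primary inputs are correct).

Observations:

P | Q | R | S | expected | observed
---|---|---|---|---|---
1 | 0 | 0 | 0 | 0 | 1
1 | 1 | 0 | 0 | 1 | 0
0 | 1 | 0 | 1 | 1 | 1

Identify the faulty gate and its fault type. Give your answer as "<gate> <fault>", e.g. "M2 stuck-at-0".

Fault-free values for test 1 (P=1, Q=0, R=0, S=0): M1=1, M2=1, M3=1, M4=1, M5=0, giving Y=0. Observed 1.
Test 1: faults giving observed 1 are {M1 stuck-at-0, M1 inverted output, M2 stuck-at-0, M2 inverted output, M3 stuck-at-0, M3 inverted output, M4 stuck-at-0, M4 inverted output, M5 stuck-at-1, M5 inverted output}.
Test 2 (P=1, Q=1, R=0, S=0): fault-free M1=0, M2=0, M3=1, M4=0, M5=1 → 1; observed 0. Eliminates M1 stuck-at-0, M2 stuck-at-0, M3 stuck-at-0, M3 inverted output, M4 stuck-at-0, M5 stuck-at-1.
Test 3 (P=0, Q=1, R=0, S=1): fault-free M1=0, M2=0, M3=1, M4=0, M5=1 → 1; observed 1. Eliminates M2 inverted output, M4 inverted output, M5 inverted output.
Only M1 inverted output is consistent with every test.

M1 inverted output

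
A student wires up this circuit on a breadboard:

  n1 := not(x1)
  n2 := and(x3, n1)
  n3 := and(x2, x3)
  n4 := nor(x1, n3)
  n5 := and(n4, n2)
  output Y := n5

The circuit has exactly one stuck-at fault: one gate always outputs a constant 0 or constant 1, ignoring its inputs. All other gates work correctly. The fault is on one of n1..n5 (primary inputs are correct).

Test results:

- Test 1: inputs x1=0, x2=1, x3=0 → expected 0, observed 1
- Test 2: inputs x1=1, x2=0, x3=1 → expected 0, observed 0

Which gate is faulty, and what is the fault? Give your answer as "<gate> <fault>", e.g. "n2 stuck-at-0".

n2 stuck-at-1

Fault-free values for test 1 (x1=0, x2=1, x3=0): n1=1, n2=0, n3=0, n4=1, n5=0, giving Y=0. Observed 1.
Test 1: faults giving observed 1 are {n2 stuck-at-1, n5 stuck-at-1}.
Test 2 (x1=1, x2=0, x3=1): fault-free n1=0, n2=0, n3=0, n4=0, n5=0 → 0; observed 0. Eliminates n5 stuck-at-1.
Only n2 stuck-at-1 is consistent with every test.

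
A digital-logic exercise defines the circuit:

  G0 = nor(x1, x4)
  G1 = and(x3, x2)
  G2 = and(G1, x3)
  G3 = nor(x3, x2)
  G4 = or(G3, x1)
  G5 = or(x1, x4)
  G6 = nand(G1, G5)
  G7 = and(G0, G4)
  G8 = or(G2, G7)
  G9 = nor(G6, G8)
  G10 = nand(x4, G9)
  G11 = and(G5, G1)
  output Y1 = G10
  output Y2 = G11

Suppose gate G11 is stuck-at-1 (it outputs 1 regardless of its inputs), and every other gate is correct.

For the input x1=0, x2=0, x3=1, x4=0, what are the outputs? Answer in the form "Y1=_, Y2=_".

Propagate with G11 forced: G0=1, G1=0, G2=0, G3=0, G4=0, G5=0, G6=1, G7=0, G8=0, G9=0, G10=1, G11=1 [stuck-at-1].
So the outputs are Y1=1, Y2=1. (Without the fault they would be Y1=1, Y2=0.)

Y1=1, Y2=1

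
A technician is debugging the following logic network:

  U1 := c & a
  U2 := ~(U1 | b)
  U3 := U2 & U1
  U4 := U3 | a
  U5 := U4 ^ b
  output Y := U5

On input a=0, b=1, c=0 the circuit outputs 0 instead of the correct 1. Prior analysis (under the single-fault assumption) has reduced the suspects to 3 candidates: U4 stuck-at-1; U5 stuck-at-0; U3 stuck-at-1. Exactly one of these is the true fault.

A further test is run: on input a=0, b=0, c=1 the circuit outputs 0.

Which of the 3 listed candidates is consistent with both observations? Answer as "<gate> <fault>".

U5 stuck-at-0

Evaluate each candidate on input a=0, b=0, c=1:
  U4 stuck-at-1: U1=0, U2=1, U3=0, U4=1 [stuck-at-1], U5=1 → 1 — eliminated
  U5 stuck-at-0: U1=0, U2=1, U3=0, U4=0, U5=0 [stuck-at-0] → 0 — matches
  U3 stuck-at-1: U1=0, U2=1, U3=1 [stuck-at-1], U4=1, U5=1 → 1 — eliminated
Only U5 stuck-at-0 reproduces the observed 0.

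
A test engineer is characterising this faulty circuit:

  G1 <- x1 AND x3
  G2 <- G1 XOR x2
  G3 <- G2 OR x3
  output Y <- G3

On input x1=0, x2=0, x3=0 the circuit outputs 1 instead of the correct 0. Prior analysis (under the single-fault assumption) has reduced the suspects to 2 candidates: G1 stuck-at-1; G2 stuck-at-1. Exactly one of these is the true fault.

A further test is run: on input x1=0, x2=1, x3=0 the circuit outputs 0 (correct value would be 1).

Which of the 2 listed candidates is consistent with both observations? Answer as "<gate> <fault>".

G1 stuck-at-1

Evaluate each candidate on input x1=0, x2=1, x3=0:
  G1 stuck-at-1: G1=1 [stuck-at-1], G2=0, G3=0 → 0 — matches
  G2 stuck-at-1: G1=0, G2=1 [stuck-at-1], G3=1 → 1 — eliminated
Only G1 stuck-at-1 reproduces the observed 0.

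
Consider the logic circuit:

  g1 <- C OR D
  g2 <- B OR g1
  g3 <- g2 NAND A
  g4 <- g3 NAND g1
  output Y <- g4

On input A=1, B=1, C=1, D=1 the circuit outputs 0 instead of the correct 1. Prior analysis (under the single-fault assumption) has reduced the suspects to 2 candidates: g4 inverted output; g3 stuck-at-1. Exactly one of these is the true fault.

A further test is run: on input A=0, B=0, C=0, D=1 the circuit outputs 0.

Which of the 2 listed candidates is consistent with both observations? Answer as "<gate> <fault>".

g3 stuck-at-1

Evaluate each candidate on input A=0, B=0, C=0, D=1:
  g4 inverted output: g1=1, g2=1, g3=1, g4=1 [inverted output] → 1 — eliminated
  g3 stuck-at-1: g1=1, g2=1, g3=1 [stuck-at-1], g4=0 → 0 — matches
Only g3 stuck-at-1 reproduces the observed 0.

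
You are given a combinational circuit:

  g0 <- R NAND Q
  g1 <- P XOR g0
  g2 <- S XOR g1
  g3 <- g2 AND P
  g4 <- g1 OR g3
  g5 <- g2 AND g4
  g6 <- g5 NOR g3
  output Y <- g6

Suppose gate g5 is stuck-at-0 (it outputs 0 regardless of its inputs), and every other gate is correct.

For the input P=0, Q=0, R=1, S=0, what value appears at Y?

1

Propagate with g5 forced: g0=1, g1=1, g2=1, g3=0, g4=1, g5=0 [stuck-at-0], g6=1.
So Y = 1. (Without the fault it would be 0.)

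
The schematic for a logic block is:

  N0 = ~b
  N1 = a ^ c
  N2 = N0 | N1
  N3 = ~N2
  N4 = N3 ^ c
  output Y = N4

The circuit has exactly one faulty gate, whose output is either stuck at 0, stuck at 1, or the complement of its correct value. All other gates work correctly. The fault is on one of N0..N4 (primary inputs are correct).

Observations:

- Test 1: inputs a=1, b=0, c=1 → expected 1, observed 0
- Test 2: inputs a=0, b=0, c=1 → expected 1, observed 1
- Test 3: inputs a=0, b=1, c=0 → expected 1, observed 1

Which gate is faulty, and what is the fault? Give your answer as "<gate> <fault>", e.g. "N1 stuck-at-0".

N0 stuck-at-0

Fault-free values for test 1 (a=1, b=0, c=1): N0=1, N1=0, N2=1, N3=0, N4=1, giving Y=1. Observed 0.
Test 1: faults giving observed 0 are {N0 stuck-at-0, N0 inverted output, N2 stuck-at-0, N2 inverted output, N3 stuck-at-1, N3 inverted output, N4 stuck-at-0, N4 inverted output}.
Test 2 (a=0, b=0, c=1): fault-free N0=1, N1=1, N2=1, N3=0, N4=1 → 1; observed 1. Eliminates N2 stuck-at-0, N2 inverted output, N3 stuck-at-1, N3 inverted output, N4 stuck-at-0, N4 inverted output.
Test 3 (a=0, b=1, c=0): fault-free N0=0, N1=0, N2=0, N3=1, N4=1 → 1; observed 1. Eliminates N0 inverted output.
Only N0 stuck-at-0 is consistent with every test.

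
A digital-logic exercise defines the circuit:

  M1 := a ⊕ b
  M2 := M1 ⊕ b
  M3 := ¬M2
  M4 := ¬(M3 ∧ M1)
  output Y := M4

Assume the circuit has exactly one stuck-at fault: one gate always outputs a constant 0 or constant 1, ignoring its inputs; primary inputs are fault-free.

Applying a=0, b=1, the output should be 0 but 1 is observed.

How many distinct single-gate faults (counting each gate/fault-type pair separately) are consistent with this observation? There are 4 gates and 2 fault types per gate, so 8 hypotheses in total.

4

Fault-free: M1=1, M2=0, M3=1, M4=0 → 0. Observed 1.
  M1 stuck-at-0: output 1 ✓
  M1 stuck-at-1: output 0 ✗
  M2 stuck-at-0: output 0 ✗
  M2 stuck-at-1: output 1 ✓
  M3 stuck-at-0: output 1 ✓
  M3 stuck-at-1: output 0 ✗
  M4 stuck-at-0: output 0 ✗
  M4 stuck-at-1: output 1 ✓
Consistent faults: {M1 stuck-at-0, M2 stuck-at-1, M3 stuck-at-0, M4 stuck-at-1} — 4 in all.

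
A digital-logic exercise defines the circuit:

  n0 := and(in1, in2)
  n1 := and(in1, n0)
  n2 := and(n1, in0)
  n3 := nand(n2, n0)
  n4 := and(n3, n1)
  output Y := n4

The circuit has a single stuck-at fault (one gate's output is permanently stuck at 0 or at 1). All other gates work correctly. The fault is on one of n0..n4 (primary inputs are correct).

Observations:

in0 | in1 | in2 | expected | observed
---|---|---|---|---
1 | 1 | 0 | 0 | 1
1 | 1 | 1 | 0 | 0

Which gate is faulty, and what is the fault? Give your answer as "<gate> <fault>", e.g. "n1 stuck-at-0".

Fault-free values for test 1 (in0=1, in1=1, in2=0): n0=0, n1=0, n2=0, n3=1, n4=0, giving Y=0. Observed 1.
Test 1: faults giving observed 1 are {n1 stuck-at-1, n4 stuck-at-1}.
Test 2 (in0=1, in1=1, in2=1): fault-free n0=1, n1=1, n2=1, n3=0, n4=0 → 0; observed 0. Eliminates n4 stuck-at-1.
Only n1 stuck-at-1 is consistent with every test.

n1 stuck-at-1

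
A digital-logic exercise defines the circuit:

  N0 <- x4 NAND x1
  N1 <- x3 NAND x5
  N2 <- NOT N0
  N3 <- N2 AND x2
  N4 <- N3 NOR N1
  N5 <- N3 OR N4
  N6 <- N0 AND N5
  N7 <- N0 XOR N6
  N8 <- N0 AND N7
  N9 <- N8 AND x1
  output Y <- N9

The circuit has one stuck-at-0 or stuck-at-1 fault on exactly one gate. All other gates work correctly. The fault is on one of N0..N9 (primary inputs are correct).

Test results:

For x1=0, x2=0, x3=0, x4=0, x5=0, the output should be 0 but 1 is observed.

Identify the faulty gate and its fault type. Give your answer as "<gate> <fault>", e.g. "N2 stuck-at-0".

N9 stuck-at-1

Fault-free values for test 1 (x1=0, x2=0, x3=0, x4=0, x5=0): N0=1, N1=1, N2=0, N3=0, N4=0, N5=0, N6=0, N7=1, N8=1, N9=0, giving Y=0. Observed 1.
Test 1: faults giving observed 1 are {N9 stuck-at-1}.
Only N9 stuck-at-1 is consistent with every test.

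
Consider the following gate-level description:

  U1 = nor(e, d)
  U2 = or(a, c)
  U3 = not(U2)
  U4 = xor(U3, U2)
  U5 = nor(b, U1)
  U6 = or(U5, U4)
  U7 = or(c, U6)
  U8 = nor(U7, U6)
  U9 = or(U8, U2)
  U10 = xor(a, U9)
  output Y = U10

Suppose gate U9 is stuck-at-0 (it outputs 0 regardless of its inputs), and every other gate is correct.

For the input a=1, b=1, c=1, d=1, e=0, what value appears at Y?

Propagate with U9 forced: U1=0, U2=1, U3=0, U4=1, U5=0, U6=1, U7=1, U8=0, U9=0 [stuck-at-0], U10=1.
So Y = 1. (Without the fault it would be 0.)

1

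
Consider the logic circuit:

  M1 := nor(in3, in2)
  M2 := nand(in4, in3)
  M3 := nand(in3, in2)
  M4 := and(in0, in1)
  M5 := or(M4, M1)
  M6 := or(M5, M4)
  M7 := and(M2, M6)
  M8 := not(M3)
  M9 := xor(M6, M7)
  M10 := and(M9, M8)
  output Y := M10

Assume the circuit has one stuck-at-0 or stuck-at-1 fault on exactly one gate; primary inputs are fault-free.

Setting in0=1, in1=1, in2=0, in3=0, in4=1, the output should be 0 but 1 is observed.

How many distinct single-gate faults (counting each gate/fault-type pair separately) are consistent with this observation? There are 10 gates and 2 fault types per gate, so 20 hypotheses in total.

Fault-free: M1=1, M2=1, M3=1, M4=1, M5=1, M6=1, M7=1, M8=0, M9=0, M10=0 → 0. Observed 1.
  M1: none of the 2 fault types match ✗
  M2: none of the 2 fault types match ✗
  M3: none of the 2 fault types match ✗
  M4: none of the 2 fault types match ✗
  M5: none of the 2 fault types match ✗
  M6: none of the 2 fault types match ✗
  M7: none of the 2 fault types match ✗
  M8: none of the 2 fault types match ✗
  M9: none of the 2 fault types match ✗
  M10: stuck-at-1 ✓; others ✗
Consistent faults: {M10 stuck-at-1} — 1 in all.

1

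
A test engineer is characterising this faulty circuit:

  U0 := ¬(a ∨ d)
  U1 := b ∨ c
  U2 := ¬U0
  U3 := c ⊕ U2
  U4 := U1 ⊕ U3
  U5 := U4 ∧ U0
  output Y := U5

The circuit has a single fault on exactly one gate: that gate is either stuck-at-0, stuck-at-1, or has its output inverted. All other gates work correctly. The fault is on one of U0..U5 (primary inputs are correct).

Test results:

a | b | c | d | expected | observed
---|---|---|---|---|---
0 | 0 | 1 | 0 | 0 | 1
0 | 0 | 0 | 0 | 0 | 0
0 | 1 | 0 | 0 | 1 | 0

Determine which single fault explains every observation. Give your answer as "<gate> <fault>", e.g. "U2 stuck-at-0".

U1 stuck-at-0

Fault-free values for test 1 (a=0, b=0, c=1, d=0): U0=1, U1=1, U2=0, U3=1, U4=0, U5=0, giving Y=0. Observed 1.
Test 1: faults giving observed 1 are {U1 stuck-at-0, U1 inverted output, U2 stuck-at-1, U2 inverted output, U3 stuck-at-0, U3 inverted output, U4 stuck-at-1, U4 inverted output, U5 stuck-at-1, U5 inverted output}.
Test 2 (a=0, b=0, c=0, d=0): fault-free U0=1, U1=0, U2=0, U3=0, U4=0, U5=0 → 0; observed 0. Eliminates U1 inverted output, U2 stuck-at-1, U2 inverted output, U3 inverted output, U4 stuck-at-1, U4 inverted output, U5 stuck-at-1, U5 inverted output.
Test 3 (a=0, b=1, c=0, d=0): fault-free U0=1, U1=1, U2=0, U3=0, U4=1, U5=1 → 1; observed 0. Eliminates U3 stuck-at-0.
Only U1 stuck-at-0 is consistent with every test.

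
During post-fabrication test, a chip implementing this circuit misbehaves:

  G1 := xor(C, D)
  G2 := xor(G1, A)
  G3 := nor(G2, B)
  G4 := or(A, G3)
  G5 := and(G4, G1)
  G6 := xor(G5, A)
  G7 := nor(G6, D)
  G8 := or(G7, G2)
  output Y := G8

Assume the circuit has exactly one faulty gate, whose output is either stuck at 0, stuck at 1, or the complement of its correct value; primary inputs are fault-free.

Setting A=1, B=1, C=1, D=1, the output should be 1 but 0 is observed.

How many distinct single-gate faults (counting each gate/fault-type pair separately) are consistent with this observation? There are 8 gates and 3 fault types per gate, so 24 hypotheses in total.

Fault-free: G1=0, G2=1, G3=0, G4=1, G5=0, G6=1, G7=0, G8=1 → 1. Observed 0.
  G1: stuck-at-1, inverted output ✓; others ✗
  G2: stuck-at-0, inverted output ✓; others ✗
  G3: none of the 3 fault types match ✗
  G4: none of the 3 fault types match ✗
  G5: none of the 3 fault types match ✗
  G6: none of the 3 fault types match ✗
  G7: none of the 3 fault types match ✗
  G8: stuck-at-0, inverted output ✓; others ✗
Consistent faults: {G1 stuck-at-1, G1 inverted output, G2 stuck-at-0, G2 inverted output, G8 stuck-at-0, G8 inverted output} — 6 in all.

6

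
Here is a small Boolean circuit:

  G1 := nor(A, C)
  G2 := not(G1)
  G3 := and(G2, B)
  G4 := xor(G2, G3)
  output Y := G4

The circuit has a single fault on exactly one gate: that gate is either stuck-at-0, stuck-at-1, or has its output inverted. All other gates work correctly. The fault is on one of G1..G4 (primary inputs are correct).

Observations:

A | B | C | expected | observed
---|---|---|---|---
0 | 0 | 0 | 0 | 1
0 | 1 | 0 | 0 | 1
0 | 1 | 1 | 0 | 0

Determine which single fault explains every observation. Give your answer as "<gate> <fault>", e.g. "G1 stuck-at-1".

Fault-free values for test 1 (A=0, B=0, C=0): G1=1, G2=0, G3=0, G4=0, giving Y=0. Observed 1.
Test 1: faults giving observed 1 are {G1 stuck-at-0, G1 inverted output, G2 stuck-at-1, G2 inverted output, G3 stuck-at-1, G3 inverted output, G4 stuck-at-1, G4 inverted output}.
Test 2 (A=0, B=1, C=0): fault-free G1=1, G2=0, G3=0, G4=0 → 0; observed 1. Eliminates G1 stuck-at-0, G1 inverted output, G2 stuck-at-1, G2 inverted output.
Test 3 (A=0, B=1, C=1): fault-free G1=0, G2=1, G3=1, G4=0 → 0; observed 0. Eliminates G3 inverted output, G4 stuck-at-1, G4 inverted output.
Only G3 stuck-at-1 is consistent with every test.

G3 stuck-at-1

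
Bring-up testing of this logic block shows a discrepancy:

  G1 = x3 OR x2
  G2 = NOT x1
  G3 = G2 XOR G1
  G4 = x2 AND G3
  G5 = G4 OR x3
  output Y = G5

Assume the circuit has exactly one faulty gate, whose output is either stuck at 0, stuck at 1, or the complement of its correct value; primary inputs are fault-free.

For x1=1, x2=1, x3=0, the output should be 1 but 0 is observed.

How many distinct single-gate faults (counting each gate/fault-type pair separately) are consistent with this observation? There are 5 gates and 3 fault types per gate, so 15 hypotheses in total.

Fault-free: G1=1, G2=0, G3=1, G4=1, G5=1 → 1. Observed 0.
  G1: stuck-at-0, inverted output ✓; others ✗
  G2: stuck-at-1, inverted output ✓; others ✗
  G3: stuck-at-0, inverted output ✓; others ✗
  G4: stuck-at-0, inverted output ✓; others ✗
  G5: stuck-at-0, inverted output ✓; others ✗
Consistent faults: {G1 stuck-at-0, G1 inverted output, G2 stuck-at-1, G2 inverted output, G3 stuck-at-0, G3 inverted output, G4 stuck-at-0, G4 inverted output, G5 stuck-at-0, G5 inverted output} — 10 in all.

10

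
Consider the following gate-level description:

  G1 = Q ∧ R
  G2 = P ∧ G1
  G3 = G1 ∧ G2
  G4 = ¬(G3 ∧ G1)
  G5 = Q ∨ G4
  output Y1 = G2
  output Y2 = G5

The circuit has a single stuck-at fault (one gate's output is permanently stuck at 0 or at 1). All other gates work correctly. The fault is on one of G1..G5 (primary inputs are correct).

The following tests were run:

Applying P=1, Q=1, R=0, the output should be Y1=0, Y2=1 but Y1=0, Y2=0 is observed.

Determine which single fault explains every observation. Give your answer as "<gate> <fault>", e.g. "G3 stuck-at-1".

G5 stuck-at-0

Fault-free values for test 1 (P=1, Q=1, R=0): G1=0, G2=0, G3=0, G4=1, G5=1, giving Y1=0, Y2=1. Observed Y1=0, Y2=0.
Test 1: faults giving observed Y1=0, Y2=0 are {G5 stuck-at-0}.
Only G5 stuck-at-0 is consistent with every test.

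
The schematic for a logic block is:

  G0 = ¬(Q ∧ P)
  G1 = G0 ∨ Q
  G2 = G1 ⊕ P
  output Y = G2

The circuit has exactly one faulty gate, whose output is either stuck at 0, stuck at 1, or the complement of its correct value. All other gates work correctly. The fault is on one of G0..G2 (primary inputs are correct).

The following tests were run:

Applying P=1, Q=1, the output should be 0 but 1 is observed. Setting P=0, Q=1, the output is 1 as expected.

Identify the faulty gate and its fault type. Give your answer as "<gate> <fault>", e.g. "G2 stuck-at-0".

Fault-free values for test 1 (P=1, Q=1): G0=0, G1=1, G2=0, giving Y=0. Observed 1.
Test 1: faults giving observed 1 are {G1 stuck-at-0, G1 inverted output, G2 stuck-at-1, G2 inverted output}.
Test 2 (P=0, Q=1): fault-free G0=1, G1=1, G2=1 → 1; observed 1. Eliminates G1 stuck-at-0, G1 inverted output, G2 inverted output.
Only G2 stuck-at-1 is consistent with every test.

G2 stuck-at-1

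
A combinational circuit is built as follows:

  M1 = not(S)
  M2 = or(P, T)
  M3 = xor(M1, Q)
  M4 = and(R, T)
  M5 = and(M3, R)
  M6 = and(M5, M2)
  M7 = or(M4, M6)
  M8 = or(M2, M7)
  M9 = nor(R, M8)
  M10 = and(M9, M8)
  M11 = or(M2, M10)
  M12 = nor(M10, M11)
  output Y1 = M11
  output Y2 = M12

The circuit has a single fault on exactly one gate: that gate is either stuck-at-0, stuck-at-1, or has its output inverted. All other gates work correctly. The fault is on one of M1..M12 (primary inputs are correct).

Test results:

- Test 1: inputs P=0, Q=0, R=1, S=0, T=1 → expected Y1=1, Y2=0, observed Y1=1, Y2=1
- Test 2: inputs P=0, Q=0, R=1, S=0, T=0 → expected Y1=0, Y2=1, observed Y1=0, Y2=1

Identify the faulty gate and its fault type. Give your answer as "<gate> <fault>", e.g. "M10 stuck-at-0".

M12 stuck-at-1

Fault-free values for test 1 (P=0, Q=0, R=1, S=0, T=1): M1=1, M2=1, M3=1, M4=1, M5=1, M6=1, M7=1, M8=1, M9=0, M10=0, M11=1, M12=0, giving Y1=1, Y2=0. Observed Y1=1, Y2=1.
Test 1: faults giving observed Y1=1, Y2=1 are {M12 stuck-at-1, M12 inverted output}.
Test 2 (P=0, Q=0, R=1, S=0, T=0): fault-free M1=1, M2=0, M3=1, M4=0, M5=1, M6=0, M7=0, M8=0, M9=0, M10=0, M11=0, M12=1 → Y1=0, Y2=1; observed Y1=0, Y2=1. Eliminates M12 inverted output.
Only M12 stuck-at-1 is consistent with every test.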